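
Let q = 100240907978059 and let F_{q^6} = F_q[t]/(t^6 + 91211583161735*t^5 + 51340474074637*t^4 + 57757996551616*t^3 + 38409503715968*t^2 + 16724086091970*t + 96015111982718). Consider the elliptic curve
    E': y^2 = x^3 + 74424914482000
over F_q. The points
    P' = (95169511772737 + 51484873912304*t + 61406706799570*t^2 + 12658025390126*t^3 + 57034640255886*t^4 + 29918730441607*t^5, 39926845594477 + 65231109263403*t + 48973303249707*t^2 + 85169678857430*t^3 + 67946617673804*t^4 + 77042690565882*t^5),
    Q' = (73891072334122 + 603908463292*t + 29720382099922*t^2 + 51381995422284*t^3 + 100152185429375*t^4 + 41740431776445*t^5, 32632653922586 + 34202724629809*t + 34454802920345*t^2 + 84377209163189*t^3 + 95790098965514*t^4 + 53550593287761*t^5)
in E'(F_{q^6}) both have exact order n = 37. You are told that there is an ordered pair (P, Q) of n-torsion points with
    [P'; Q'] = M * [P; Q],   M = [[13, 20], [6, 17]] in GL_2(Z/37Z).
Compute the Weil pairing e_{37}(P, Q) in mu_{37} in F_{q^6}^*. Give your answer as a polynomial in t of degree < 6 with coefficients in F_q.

26033645206820 + 49926184507577*t + 34123349665013*t^2 + 93248102498066*t^3 + 73434965219672*t^4 + 57149590982007*t^5

Since e_{37}(P,P)=e_{37}(Q,Q)=1 and e_{37}(Q,P)=e_{37}(P,Q)^{-1}, expanding e_{37}(13*P + 20*Q,6*P + 17*Q) leaves e(P,Q)^det(M).
det M = 13*17 - 20*6 = 101 = 27 (mod 37); 27^{-1} = 11 (mod 37).
n = 37 = (100101)_2 (6 bits, wt 3); accumulate f_{37,P'}(Q'+S)/f_{37,P'}(S) along the 5-step ladder.
e_{37}(P',Q') = 51458229062973 + 96767986827779*t + 65875475578120*t^2 + 51520678721364*t^3 + 68267731054325*t^4 + 97632586659859*t^5.
Finally e_{37}(P,Q) = 26033645206820 + 49926184507577*t + 34123349665013*t^2 + 93248102498066*t^3 + 73434965219672*t^4 + 57149590982007*t^5.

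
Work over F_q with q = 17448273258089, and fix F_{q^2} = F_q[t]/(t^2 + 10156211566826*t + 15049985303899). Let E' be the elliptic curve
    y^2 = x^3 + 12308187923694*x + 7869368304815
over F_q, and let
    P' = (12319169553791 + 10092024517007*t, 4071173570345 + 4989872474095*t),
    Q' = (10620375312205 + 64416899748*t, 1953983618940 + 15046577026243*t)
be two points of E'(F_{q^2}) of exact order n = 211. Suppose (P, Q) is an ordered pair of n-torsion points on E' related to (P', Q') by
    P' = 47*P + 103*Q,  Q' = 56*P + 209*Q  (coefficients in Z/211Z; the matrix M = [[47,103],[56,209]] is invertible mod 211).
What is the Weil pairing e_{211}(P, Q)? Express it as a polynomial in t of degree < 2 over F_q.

507725483256 + 2971970960555*t

e_{211}(aP+bQ,cP+dQ) = e_{211}(P,Q)^(ad-bc); with (a,b,c,d)=(47,103,56,209) this gives the det-211 law.
So e_{211}(P,Q) = e_{211}(P',Q')^{78}, since 46*78 = 1 mod 211.
Run Miller on y^2=x^3+12308187923694*x+7869368304815 over F_{17448273258089}: ladder 11010011 (8 bits); e = f_P(D_Q)/f_Q(D_P).
So e_{211}(P',Q') = 13786247715525 + 399591398045*t.
Thus e_{211}(P,Q) = 507725483256 + 2971970960555*t.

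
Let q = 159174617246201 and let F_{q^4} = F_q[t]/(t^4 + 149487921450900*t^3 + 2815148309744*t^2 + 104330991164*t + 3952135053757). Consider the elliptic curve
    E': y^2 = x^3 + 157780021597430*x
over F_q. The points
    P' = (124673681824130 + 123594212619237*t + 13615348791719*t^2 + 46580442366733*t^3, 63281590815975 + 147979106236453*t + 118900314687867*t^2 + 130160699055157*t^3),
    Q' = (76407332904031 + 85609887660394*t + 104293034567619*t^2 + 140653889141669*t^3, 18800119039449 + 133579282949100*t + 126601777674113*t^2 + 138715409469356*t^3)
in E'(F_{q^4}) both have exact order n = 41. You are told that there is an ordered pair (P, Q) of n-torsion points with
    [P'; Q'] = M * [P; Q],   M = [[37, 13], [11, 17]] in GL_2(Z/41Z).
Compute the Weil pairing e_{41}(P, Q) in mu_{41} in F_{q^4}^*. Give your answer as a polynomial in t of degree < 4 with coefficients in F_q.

71813254310976 + 21394843803967*t + 87372267339874*t^2 + 66557749136203*t^3

e_{41} is bilinear + alternating on E[41], so e_{41}(37*P + 13*Q, 11*P + 17*Q) = e_{41}(P,Q)^(37*17-13*11).
det M = 37*17 - 13*11 = 486 = 35 (mod 41); 35^{-1} = 34 (mod 41).
Run Miller on y^2=x^3+157780021597430*x over F_{159174617246201}: ladder 101001 (6 bits); e = f_P(D_Q)/f_Q(D_P).
The quotient is 154262426221283 + 156826779893035*t + 141335967296593*t^2 + 139551706651749*t^3.
Raise to 34: e(P,Q) = 71813254310976 + 21394843803967*t + 87372267339874*t^2 + 66557749136203*t^3 in mu_{41}.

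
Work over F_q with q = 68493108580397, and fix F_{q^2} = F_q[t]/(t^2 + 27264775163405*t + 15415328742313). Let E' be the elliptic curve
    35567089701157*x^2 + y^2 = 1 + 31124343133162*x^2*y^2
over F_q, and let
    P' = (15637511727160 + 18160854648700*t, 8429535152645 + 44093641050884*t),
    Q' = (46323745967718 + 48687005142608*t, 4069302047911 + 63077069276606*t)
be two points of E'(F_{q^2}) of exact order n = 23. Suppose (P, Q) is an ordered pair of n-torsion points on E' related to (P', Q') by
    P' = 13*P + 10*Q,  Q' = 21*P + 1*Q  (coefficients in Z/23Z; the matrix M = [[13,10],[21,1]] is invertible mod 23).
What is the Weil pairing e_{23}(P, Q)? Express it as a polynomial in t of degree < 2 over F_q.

e_{23} is bilinear + alternating on E[23], so e_{23}(13*P + 10*Q, 21*P + 1*Q) = e_{23}(P,Q)^(13*1-10*21).
det(M) mod 23 = 10; its inverse in (Z/23)^* is 7 (check: 10*7 mod 23 = 1).
Map (x,y)_Ed via u=(1+y)/(1-y), v=(1+y)/((1-y)x) to Montgomery A=25036262018676,B=5082490661330; then to (a',b')=(59689149065468,27431100003298).
n = 23 = (10111)_2 (5 bits, wt 4); accumulate f_{23,P'}(Q'+S)/f_{23,P'}(S) along the 4-step ladder.
Miller gives e_{23}(P',Q') = 11428623781009 + 30242200706940*t in F_{68493108580397^2}.
(11428623781009 + 30242200706940*t)^{7} mod (68493108580397,f) = 58635756995703 + 29217780496454*t.

58635756995703 + 29217780496454*t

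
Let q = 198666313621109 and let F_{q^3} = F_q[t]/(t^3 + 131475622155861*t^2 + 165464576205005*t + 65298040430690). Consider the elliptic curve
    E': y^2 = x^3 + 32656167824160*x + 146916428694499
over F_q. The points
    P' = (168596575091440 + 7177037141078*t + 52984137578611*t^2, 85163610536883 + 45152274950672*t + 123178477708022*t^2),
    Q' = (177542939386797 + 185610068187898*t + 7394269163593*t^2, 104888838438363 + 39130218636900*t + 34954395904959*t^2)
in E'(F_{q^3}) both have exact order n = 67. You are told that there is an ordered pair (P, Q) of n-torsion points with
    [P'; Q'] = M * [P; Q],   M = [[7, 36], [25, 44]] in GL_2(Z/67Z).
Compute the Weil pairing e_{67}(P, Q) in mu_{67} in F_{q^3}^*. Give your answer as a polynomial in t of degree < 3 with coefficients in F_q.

Alternating bilinearity on E[67] (values in mu_{67} in F_{198666313621109^3}) gives e(P',Q') = e(P,Q)^det(M).
det(M) mod 67 = 11; its inverse in (Z/67)^* is 61 (check: 11*61 mod 67 = 1).
7-bit Miller (1000011) on E'/F_{198666313621109} with a'=32656167824160, b'=146916428694499: accumulate tangent/chord ratios at Q'+S and P'+S'.
So e_{67}(P',Q') = 110305804079713 + 156255572436149*t + 3255388668558*t^2.
Thus e_{67}(P,Q) = 160635607968158 + 21126632286259*t + 101682876915229*t^2.

160635607968158 + 21126632286259*t + 101682876915229*t^2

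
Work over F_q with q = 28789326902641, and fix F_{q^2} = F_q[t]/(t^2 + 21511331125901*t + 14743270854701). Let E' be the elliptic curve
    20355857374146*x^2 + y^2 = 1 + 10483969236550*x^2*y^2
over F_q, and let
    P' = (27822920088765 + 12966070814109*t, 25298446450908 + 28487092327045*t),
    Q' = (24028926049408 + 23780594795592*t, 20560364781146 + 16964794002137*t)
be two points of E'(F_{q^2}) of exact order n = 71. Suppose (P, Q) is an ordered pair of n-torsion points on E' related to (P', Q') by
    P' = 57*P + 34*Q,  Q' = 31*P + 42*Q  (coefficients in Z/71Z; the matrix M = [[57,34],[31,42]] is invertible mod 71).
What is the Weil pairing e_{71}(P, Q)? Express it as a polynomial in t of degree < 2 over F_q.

3845666250231 + 28458830375691*t

e_{71}(aP+bQ,cP+dQ) = e_{71}(P,Q)^(ad-bc); with (a,b,c,d)=(57,34,31,42) this gives the det-71 law.
det M = 57*42 - 34*31 = 1340 = 62 (mod 71); 62^{-1} = 63 (mod 71).
Edwards->Montgomery: u=(1+y)/(1-y), v=u/x -> 16301209124580v^2=u^3+19104172456879u^2+u; then x_W=2467972034399u+14736413402663: y^2=x^3+24908443920844*x+17778346057623.
Build f_{71,P'} and f_{71,Q'} via the 7-bit ladder of 71=1000111_2; evaluate at shifted divisors; quotient in F_{28789326902641^2}.
The quotient is 10947744223975 + 9391787650431*t.
Finally e_{71}(P,Q) = 3845666250231 + 28458830375691*t.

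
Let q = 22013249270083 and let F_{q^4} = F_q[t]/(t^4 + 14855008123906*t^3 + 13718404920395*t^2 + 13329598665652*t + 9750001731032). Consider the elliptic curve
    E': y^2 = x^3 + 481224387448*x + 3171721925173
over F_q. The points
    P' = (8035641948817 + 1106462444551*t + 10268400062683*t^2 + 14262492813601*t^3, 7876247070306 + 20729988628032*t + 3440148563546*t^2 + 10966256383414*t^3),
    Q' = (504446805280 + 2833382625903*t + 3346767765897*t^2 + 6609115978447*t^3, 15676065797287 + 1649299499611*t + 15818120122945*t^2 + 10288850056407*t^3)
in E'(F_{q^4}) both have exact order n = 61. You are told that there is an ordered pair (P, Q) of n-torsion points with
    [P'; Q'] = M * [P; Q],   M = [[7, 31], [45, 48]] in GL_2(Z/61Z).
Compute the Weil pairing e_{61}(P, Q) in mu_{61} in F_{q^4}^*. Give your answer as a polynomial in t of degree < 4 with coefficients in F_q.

e_{61}(aP+bQ,cP+dQ) = e_{61}(P,Q)^(ad-bc); with (a,b,c,d)=(7,31,45,48) this gives the det-61 law.
det M = 7*48 - 31*45 = -1059 = 39 (mod 61); 39^{-1} = 36 (mod 61).
Double-and-add over 111101: 6-1 doublings, 5-1 additions; each step l_{T,T}/v_{2T} or l_{T,P'}/v at Q'+S for random S.
The quotient is 3015884650262 + 4269468331537*t + 20519016752515*t^2 + 8324624230290*t^3.
Raise to 36: e(P,Q) = 6813332590147 + 13219711777577*t + 9866034906147*t^2 + 14040437875329*t^3 in mu_{61}.

6813332590147 + 13219711777577*t + 9866034906147*t^2 + 14040437875329*t^3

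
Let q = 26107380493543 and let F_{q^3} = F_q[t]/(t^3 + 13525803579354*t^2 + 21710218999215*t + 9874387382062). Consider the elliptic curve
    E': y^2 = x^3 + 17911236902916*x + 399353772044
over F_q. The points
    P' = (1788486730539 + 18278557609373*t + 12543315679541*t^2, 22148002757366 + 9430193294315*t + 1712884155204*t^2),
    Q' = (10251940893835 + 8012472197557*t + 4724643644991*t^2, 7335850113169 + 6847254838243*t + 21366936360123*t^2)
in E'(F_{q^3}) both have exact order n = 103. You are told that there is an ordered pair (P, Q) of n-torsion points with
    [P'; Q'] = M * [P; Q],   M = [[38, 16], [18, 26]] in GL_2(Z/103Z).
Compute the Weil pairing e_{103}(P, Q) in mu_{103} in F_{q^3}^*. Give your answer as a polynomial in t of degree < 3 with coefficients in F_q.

e_{103}(aP+bQ,cP+dQ) = e_{103}(P,Q)^(ad-bc); with (a,b,c,d)=(38,16,18,26) this gives the det-103 law.
38*26 - 16*18 = 700; reduced mod 103: det = 82, inverse 49.
7-bit Miller (1100111) on E'/F_{26107380493543} with a'=17911236902916, b'=399353772044: accumulate tangent/chord ratios at Q'+S and P'+S'.
f_P(D_Q)/f_Q(D_P) = 9320169700330 + 2806317423763*t + 16579605910001*t^2.
Thus e_{103}(P,Q) = 4674073460754 + 16493114641897*t + 10149218314483*t^2.

4674073460754 + 16493114641897*t + 10149218314483*t^2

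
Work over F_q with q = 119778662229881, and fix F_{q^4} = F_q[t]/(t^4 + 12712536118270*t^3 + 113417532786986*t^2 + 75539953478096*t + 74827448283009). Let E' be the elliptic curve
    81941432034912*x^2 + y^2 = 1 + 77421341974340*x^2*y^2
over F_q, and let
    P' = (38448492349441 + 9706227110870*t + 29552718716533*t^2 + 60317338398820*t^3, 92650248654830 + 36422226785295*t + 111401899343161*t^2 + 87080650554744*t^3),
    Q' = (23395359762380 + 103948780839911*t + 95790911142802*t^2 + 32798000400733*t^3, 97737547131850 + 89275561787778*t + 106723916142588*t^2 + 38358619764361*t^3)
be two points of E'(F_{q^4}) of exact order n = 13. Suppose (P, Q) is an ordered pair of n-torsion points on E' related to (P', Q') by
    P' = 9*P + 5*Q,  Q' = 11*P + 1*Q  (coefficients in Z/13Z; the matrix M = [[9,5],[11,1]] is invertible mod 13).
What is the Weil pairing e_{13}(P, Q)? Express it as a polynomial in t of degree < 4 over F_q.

e_{13}(aP+bQ,cP+dQ) = e_{13}(P,Q)^(ad-bc); with (a,b,c,d)=(9,5,11,1) this gives the det-13 law.
det(M) mod 13 = 6; its inverse in (Z/13)^* is 11 (check: 6*11 mod 13 = 1).
Map (x,y)_Ed via u=(1+y)/(1-y), v=(1+y)/((1-y)x) to Montgomery A=41502875927956,B=51097474033724; then to (a',b')=(67052881205698,0).
Build f_{13,P'} and f_{13,Q'} via the 4-bit ladder of 13=1101_2; evaluate at shifted divisors; quotient in F_{119778662229881^4}.
e_{13}(P',Q') = 104733773902909 + 85604053578467*t + 80064367344527*t^2 + 31344532229340*t^3.
e_{13}(P,Q) = (104733773902909 + 85604053578467*t + 80064367344527*t^2 + 31344532229340*t^3)^{11} = 70346920273999 + 40788261748994*t + 5084820690391*t^2 + 89563260073088*t^3.

70346920273999 + 40788261748994*t + 5084820690391*t^2 + 89563260073088*t^3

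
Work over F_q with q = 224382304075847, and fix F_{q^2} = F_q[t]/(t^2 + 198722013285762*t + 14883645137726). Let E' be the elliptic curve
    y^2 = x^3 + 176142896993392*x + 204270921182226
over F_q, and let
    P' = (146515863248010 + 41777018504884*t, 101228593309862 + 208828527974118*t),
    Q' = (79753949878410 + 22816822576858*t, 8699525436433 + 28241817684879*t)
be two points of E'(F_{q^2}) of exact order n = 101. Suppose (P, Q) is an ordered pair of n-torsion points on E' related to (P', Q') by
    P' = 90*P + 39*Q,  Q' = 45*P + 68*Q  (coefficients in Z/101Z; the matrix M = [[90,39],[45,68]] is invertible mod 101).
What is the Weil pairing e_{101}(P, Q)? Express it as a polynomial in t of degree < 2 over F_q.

Under M = [[90,39],[45,68]] in GL_2(Z/101), e_{101}(P',Q') = e_{101}(P,Q)^(90*68-39*45 mod 101).
Hence e(P,Q) = e(P',Q')^{23} where 23 = 22^{-1} mod 101.
Build f_{101,P'} and f_{101,Q'} via the 7-bit ladder of 101=1100101_2; evaluate at shifted divisors; quotient in F_{224382304075847^2}.
Miller gives e_{101}(P',Q') = 22652331739590 + 116577207532676*t in F_{224382304075847^2}.
Hence e(P,Q) = 183685980476475 + 193975378454064*t in F_{224382304075847^2}^*.

183685980476475 + 193975378454064*t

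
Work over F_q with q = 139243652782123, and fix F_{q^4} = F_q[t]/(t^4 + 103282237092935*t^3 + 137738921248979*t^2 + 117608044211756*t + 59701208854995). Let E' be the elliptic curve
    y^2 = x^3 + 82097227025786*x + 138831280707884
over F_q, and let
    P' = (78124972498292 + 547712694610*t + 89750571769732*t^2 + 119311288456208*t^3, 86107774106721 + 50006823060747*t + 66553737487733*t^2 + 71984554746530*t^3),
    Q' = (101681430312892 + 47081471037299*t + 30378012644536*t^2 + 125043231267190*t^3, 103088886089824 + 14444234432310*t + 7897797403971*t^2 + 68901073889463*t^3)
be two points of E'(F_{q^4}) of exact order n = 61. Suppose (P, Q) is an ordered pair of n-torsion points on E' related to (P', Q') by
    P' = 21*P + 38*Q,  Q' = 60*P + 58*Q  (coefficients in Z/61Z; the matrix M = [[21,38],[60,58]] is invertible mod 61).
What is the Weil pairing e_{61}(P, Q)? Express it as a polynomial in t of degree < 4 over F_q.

Since e_{61}(P,P)=e_{61}(Q,Q)=1 and e_{61}(Q,P)=e_{61}(P,Q)^{-1}, expanding e_{61}(21*P + 38*Q,60*P + 58*Q) leaves e(P,Q)^det(M).
So e_{61}(P,Q) = e_{61}(P',Q')^{39}, since 36*39 = 1 mod 61.
Miller loop for e_{61} over F_{139243652782123^4}: bits of 61 = 111101; 5 double steps + 4 add steps, l/v at each.
The quotient is 30331209687020 + 36528085394442*t + 13051306453268*t^2 + 114081239192110*t^3.
Finally e_{61}(P,Q) = 6179261025388 + 85571828877548*t + 135685239437320*t^2 + 110897914101647*t^3.

6179261025388 + 85571828877548*t + 135685239437320*t^2 + 110897914101647*t^3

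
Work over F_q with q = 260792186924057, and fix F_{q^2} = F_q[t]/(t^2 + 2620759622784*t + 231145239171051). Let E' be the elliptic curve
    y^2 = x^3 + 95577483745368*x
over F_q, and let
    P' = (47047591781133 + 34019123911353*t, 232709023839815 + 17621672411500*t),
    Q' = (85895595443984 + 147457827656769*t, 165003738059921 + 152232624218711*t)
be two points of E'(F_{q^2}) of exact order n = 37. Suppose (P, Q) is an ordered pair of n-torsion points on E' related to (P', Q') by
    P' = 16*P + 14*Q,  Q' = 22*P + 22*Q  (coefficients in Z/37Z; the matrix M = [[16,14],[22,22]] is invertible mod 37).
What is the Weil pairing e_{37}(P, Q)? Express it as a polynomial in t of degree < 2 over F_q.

15682374004855 + 31491630745037*t

Alternating bilinearity on E[37] (values in mu_{37} in F_{260792186924057^2}) gives e(P',Q') = e(P,Q)^det(M).
16*22 - 14*22 = 44; reduced mod 37: det = 7, inverse 16.
n = 37 = (100101)_2 (6 bits, wt 3); accumulate f_{37,P'}(Q'+S)/f_{37,P'}(S) along the 5-step ladder.
Result: e(P',Q') = 224424218941940 + 7491260275252*t.
Finally e_{37}(P,Q) = 15682374004855 + 31491630745037*t.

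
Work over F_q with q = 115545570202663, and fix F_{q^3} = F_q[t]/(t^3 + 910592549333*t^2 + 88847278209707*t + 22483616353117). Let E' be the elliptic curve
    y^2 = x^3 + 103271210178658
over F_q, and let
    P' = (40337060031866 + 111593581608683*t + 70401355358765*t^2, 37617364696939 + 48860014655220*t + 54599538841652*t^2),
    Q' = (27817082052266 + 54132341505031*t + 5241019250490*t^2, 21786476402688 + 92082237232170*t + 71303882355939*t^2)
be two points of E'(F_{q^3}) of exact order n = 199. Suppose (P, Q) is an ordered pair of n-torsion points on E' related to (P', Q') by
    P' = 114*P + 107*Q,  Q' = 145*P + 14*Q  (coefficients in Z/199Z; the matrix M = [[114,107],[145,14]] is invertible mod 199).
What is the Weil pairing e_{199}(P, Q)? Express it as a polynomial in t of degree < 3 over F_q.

Under M = [[114,107],[145,14]] in GL_2(Z/199), e_{199}(P',Q') = e_{199}(P,Q)^(114*14-107*145 mod 199).
det(M) mod 199 = 11; its inverse in (Z/199)^* is 181 (check: 11*181 mod 199 = 1).
n = 199 = (11000111)_2 (8 bits, wt 5); accumulate f_{199,P'}(Q'+S)/f_{199,P'}(S) along the 7-step ladder.
The quotient is 60669048060773 + 18484283247491*t + 16776873391692*t^2.
Raise to 181: e(P,Q) = 81105379650881 + 12302866041191*t + 4367750368997*t^2 in mu_{199}.

81105379650881 + 12302866041191*t + 4367750368997*t^2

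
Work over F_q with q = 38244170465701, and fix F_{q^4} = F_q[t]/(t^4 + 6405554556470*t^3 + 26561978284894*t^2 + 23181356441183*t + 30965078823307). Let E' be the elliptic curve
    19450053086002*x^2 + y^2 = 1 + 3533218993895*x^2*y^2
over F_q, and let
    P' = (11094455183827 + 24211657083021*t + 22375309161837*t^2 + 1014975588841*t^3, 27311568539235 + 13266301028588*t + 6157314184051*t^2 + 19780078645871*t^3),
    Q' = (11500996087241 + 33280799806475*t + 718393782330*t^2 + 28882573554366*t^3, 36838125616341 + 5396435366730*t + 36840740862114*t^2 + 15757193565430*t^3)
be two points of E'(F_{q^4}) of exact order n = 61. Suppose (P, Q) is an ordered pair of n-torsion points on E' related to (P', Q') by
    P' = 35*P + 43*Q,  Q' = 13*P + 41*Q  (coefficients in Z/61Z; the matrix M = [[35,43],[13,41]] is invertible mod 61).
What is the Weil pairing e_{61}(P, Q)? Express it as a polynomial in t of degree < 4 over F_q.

5599581283014 + 10132513999249*t + 26908925295148*t^2 + 6412855912449*t^3

Under M = [[35,43],[13,41]] in GL_2(Z/61), e_{61}(P',Q') = e_{61}(P,Q)^(35*41-43*13 mod 61).
So e_{61}(P,Q) = e_{61}(P',Q')^{25}, since 22*25 = 1 mod 61.
Edwards a_E,d_E -> Montgomery A=20088594572637,B=10873883782287 -> Weierstrass 0,31896028986587 via alpha=22952630579500,beta=13540251139452.
6-bit Miller (111101) on E'/F_{38244170465701} with a'=0, b'=31896028986587: accumulate tangent/chord ratios at Q'+S and P'+S'.
e_{61}(P',Q') = 5590520208210 + 28991707211775*t + 20511583148110*t^2 + 1901833100471*t^3.
Hence e(P,Q) = 5599581283014 + 10132513999249*t + 26908925295148*t^2 + 6412855912449*t^3 in F_{38244170465701^4}^*.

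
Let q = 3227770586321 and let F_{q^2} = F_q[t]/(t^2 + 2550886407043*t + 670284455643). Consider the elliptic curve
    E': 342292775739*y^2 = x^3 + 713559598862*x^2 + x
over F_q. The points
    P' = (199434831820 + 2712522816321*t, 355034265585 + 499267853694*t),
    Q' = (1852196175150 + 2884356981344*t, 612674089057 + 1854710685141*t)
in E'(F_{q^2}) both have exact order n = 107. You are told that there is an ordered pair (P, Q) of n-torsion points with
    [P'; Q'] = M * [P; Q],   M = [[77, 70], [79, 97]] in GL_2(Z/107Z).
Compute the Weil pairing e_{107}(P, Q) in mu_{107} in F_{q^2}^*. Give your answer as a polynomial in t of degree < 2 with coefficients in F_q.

1829991877811 + 491301015536*t

The 107-Weil pairing on E[107] over F_{3227770586321} is alternating-bilinear: e_{107}(P',Q') = e_{107}(P,Q)^det(M).
Inverting 13 mod 107: 33. Thus e_{107}(P,Q) = e(P',Q')^{33}.
Set x_W=289262364298*u+2230490959435, y_W=289262364298*v; then E': y_W^2=x_W^3+3062230452259*x_W+1647575968613.
Build f_{107,P'} and f_{107,Q'} via the 7-bit ladder of 107=1101011_2; evaluate at shifted divisors; quotient in F_{3227770586321^2}.
e_{107}(P',Q') = 2892424826356 + 3142063613297*t.
e_{107}(P,Q) = (2892424826356 + 3142063613297*t)^{33} = 1829991877811 + 491301015536*t.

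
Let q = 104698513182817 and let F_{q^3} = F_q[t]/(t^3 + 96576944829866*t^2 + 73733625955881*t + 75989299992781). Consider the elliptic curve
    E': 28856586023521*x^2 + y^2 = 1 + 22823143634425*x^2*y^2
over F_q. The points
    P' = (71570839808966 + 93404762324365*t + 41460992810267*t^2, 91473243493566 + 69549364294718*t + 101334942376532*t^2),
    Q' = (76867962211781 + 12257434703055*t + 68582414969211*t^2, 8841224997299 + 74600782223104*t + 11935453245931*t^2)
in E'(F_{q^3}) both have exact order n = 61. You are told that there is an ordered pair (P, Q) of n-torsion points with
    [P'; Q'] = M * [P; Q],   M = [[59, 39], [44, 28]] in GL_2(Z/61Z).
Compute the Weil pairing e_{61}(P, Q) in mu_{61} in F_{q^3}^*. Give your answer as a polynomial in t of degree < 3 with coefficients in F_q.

87326041587657 + 87029230106072*t + 38608123874963*t^2

e_{61}(aP+bQ,cP+dQ) = e_{61}(P,Q)^(ad-bc); with (a,b,c,d)=(59,39,44,28) this gives the det-61 law.
det(M) mod 61 = 58; its inverse in (Z/61)^* is 20 (check: 58*20 mod 61 = 1).
Edwards a_E,d_E -> Montgomery A=74900735212921,B=15692728448793 -> Weierstrass 58192373329698,0 via alpha=78412297064869,beta=1508360597274.
Double-and-add over 111101: 6-1 doublings, 5-1 additions; each step l_{T,T}/v_{2T} or l_{T,P'}/v at Q'+S for random S.
Result: e(P',Q') = 58959117042058 + 58375714508157*t + 8675731524957*t^2.
Raise to 20: e(P,Q) = 87326041587657 + 87029230106072*t + 38608123874963*t^2 in mu_{61}.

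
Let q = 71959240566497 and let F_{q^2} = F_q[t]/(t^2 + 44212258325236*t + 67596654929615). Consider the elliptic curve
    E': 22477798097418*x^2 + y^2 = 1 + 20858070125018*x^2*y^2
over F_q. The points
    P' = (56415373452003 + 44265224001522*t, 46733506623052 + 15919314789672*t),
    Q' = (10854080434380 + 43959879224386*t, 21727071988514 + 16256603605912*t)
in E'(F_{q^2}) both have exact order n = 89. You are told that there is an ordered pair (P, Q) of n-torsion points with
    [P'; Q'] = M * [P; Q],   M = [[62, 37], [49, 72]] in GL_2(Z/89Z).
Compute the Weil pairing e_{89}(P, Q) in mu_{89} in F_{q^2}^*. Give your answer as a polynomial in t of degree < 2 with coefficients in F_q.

Under M = [[62,37],[49,72]] in GL_2(Z/89), e_{89}(P',Q') = e_{89}(P,Q)^(62*72-37*49 mod 89).
det M = 62*72 - 37*49 = 2651 = 70 (mod 89); 70^{-1} = 14 (mod 89).
Edwards a_E,d_E -> Montgomery A=70471633708051,B=45275709746499 -> Weierstrass 16135560129383,52468672755101 via alpha=31209058225905,beta=404931993100.
Miller loop for e_{89} over F_{71959240566497^2}: bits of 89 = 1011001; 6 double steps + 3 add steps, l/v at each.
So e_{89}(P',Q') = 10986621388853 + 70803258337648*t.
e_{89}(P,Q) = (10986621388853 + 70803258337648*t)^{14} = 66733446173768 + 18280858488568*t.

66733446173768 + 18280858488568*t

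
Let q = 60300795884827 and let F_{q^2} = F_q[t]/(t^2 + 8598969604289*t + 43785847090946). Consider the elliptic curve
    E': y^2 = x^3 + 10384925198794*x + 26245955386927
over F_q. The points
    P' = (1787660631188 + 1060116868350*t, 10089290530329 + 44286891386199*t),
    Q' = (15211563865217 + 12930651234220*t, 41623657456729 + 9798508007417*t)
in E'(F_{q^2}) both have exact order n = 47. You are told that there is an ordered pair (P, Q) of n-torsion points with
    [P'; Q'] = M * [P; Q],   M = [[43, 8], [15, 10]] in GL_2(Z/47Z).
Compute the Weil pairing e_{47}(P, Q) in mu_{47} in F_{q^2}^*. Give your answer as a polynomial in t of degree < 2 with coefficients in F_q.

23328269182895 + 59511054223409*t

e_{47}(aP+bQ,cP+dQ) = e_{47}(P,Q)^(ad-bc); with (a,b,c,d)=(43,8,15,10) this gives the det-47 law.
43*10 - 8*15 = 310; reduced mod 47: det = 28, inverse 42.
Build f_{47,P'} and f_{47,Q'} via the 6-bit ladder of 47=101111_2; evaluate at shifted divisors; quotient in F_{60300795884827^2}.
f_P(D_Q)/f_Q(D_P) = 8279606677383 + 11172954645509*t.
Hence e(P,Q) = 23328269182895 + 59511054223409*t in F_{60300795884827^2}^*.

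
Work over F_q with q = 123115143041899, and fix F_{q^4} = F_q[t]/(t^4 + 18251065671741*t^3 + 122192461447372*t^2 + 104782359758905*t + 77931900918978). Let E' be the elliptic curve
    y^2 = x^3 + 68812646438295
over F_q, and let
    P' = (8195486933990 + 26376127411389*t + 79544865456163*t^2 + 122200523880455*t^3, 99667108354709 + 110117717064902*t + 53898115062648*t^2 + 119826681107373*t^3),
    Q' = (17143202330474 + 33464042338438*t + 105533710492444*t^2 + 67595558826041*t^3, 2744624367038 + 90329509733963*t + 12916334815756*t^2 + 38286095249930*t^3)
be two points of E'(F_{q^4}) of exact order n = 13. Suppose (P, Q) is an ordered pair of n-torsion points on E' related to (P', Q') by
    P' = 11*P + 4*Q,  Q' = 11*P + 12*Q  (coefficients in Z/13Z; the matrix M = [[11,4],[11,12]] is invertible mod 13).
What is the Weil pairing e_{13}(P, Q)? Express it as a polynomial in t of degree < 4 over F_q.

89632208463706 + 12943046189362*t + 22620954003016*t^2 + 22220176951556*t^3

The 13-Weil pairing on E[13] over F_{123115143041899} is alternating-bilinear: e_{13}(P',Q') = e_{13}(P,Q)^det(M).
det M = 11*12 - 4*11 = 88 = 10 (mod 13); 10^{-1} = 4 (mod 13).
Run Miller on y^2=x^3+68812646438295 over F_{123115143041899}: ladder 1101 (4 bits); e = f_P(D_Q)/f_Q(D_P).
So e_{13}(P',Q') = 13029936284423 + 69873943614009*t + 30972285202875*t^2 + 207841539689*t^3.
(13029936284423 + 69873943614009*t + 30972285202875*t^2 + 207841539689*t^3)^{4} mod (123115143041899,f) = 89632208463706 + 12943046189362*t + 22620954003016*t^2 + 22220176951556*t^3.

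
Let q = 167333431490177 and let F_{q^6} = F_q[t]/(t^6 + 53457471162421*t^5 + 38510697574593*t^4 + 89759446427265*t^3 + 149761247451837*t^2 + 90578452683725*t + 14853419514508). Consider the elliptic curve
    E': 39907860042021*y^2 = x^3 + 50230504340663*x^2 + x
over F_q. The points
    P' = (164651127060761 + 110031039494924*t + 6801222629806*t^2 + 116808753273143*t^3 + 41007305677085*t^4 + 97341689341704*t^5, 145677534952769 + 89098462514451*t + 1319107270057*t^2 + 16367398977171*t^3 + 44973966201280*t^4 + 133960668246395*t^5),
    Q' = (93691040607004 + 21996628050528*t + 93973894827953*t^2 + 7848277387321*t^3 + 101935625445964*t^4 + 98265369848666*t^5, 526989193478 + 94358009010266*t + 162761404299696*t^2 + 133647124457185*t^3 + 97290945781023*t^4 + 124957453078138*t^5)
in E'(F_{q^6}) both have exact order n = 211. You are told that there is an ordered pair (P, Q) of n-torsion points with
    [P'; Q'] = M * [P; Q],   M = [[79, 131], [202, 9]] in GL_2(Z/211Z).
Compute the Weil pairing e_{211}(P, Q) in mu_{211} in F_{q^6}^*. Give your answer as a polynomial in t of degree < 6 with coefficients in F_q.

Under M = [[79,131],[202,9]] in GL_2(Z/211), e_{211}(P',Q') = e_{211}(P,Q)^(79*9-131*202 mod 211).
So e_{211}(P,Q) = e_{211}(P',Q')^{164}, since 202*164 = 1 mod 211.
Montgomery->Weierstrass: x_W = 66232003520849*x+39245318388190, y_W=66232003520849*y on F_{167333431490177}; lands on y^2=x^3+47418738672131*x+53905660134572.
Miller loop for e_{211} over F_{167333431490177^6}: bits of 211 = 11010011; 7 double steps + 4 add steps, l/v at each.
Result: e(P',Q') = 63405418125922 + 157821206541521*t + 65348969698540*t^2 + 10773375599932*t^3 + 24966122415392*t^4 + 80792696393103*t^5.
Thus e_{211}(P,Q) = 113824458673261 + 83926110797770*t + 39000280623443*t^2 + 78392516908739*t^3 + 17422380914430*t^4 + 136102636205920*t^5.

113824458673261 + 83926110797770*t + 39000280623443*t^2 + 78392516908739*t^3 + 17422380914430*t^4 + 136102636205920*t^5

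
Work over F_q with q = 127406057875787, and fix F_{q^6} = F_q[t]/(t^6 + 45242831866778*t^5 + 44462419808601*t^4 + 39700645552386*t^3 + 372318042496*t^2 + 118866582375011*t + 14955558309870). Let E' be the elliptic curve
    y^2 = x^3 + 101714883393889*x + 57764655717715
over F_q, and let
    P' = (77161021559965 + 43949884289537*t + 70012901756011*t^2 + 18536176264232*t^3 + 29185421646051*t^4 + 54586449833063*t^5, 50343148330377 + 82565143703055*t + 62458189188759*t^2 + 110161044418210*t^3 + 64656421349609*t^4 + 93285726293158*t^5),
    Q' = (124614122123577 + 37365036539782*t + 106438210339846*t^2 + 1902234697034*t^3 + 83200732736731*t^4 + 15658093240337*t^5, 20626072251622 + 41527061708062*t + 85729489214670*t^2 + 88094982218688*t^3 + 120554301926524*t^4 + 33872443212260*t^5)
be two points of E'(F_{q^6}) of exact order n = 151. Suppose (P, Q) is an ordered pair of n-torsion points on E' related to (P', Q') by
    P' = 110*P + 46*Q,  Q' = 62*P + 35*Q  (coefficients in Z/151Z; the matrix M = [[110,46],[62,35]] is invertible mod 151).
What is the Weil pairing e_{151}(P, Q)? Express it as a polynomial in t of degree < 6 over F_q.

86430045599535 + 109062713946037*t + 51719947878485*t^2 + 86570159707670*t^3 + 60650532299089*t^4 + 56823991604211*t^5

Alternating bilinearity on E[151] (values in mu_{151} in F_{127406057875787^6}) gives e(P',Q') = e(P,Q)^det(M).
Inverting 92 mod 151: 87. Thus e_{151}(P,Q) = e(P',Q')^{87}.
Double-and-add over 10010111: 8-1 doublings, 5-1 additions; each step l_{T,T}/v_{2T} or l_{T,P'}/v at Q'+S for random S.
The quotient is 117392963021541 + 93940296342752*t + 76410469909133*t^2 + 12389125383204*t^3 + 77975734491341*t^4 + 95204476462623*t^5.
(117392963021541 + 93940296342752*t + 76410469909133*t^2 + 12389125383204*t^3 + 77975734491341*t^4 + 95204476462623*t^5)^{87} mod (127406057875787,f) = 86430045599535 + 109062713946037*t + 51719947878485*t^2 + 86570159707670*t^3 + 60650532299089*t^4 + 56823991604211*t^5.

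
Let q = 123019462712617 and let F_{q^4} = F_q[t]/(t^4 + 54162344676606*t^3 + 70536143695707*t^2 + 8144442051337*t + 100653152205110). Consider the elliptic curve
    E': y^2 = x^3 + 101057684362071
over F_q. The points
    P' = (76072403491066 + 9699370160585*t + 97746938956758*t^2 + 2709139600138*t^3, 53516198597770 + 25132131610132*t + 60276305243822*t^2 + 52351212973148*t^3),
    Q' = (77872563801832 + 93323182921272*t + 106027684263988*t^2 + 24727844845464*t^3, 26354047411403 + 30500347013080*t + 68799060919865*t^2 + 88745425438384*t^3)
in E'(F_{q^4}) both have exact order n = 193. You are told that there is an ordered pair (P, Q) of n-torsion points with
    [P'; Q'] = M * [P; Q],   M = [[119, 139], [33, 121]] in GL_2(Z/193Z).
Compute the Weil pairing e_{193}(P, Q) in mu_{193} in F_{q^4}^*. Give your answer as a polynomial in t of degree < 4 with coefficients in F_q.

6606255953766 + 67205268164090*t + 69796348872215*t^2 + 12109926855251*t^3

The 193-Weil pairing on E[193] over F_{123019462712617} is alternating-bilinear: e_{193}(P',Q') = e_{193}(P,Q)^det(M).
det(M) mod 193 = 162; its inverse in (Z/193)^* is 56 (check: 162*56 mod 193 = 1).
8-bit Miller (11000001) on E'/F_{123019462712617} with a'=0, b'=101057684362071: accumulate tangent/chord ratios at Q'+S and P'+S'.
e_{193}(P',Q') = 117452559750444 + 88023986460640*t + 39476121002428*t^2 + 102761602720504*t^3.
e_{193}(P,Q) = (117452559750444 + 88023986460640*t + 39476121002428*t^2 + 102761602720504*t^3)^{56} = 6606255953766 + 67205268164090*t + 69796348872215*t^2 + 12109926855251*t^3.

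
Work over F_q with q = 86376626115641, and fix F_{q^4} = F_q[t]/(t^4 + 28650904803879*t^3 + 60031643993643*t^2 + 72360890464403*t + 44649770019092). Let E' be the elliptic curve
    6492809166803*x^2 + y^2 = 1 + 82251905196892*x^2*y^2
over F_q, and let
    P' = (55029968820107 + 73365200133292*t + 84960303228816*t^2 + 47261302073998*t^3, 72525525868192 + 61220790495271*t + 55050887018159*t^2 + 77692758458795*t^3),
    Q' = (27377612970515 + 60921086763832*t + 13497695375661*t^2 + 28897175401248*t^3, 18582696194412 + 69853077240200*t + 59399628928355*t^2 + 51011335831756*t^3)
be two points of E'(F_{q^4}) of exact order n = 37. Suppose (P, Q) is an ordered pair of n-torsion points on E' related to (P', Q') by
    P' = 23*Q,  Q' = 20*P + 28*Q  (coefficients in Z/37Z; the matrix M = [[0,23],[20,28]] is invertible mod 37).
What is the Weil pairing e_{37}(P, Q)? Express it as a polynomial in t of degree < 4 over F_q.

58296810599957 + 66234447370689*t + 7101917464173*t^2 + 34113755415828*t^3

The 37-Weil pairing on E[37] over F_{86376626115641} is alternating-bilinear: e_{37}(P',Q') = e_{37}(P,Q)^det(M).
Hence e(P,Q) = e(P',Q')^{30} where 30 = 21^{-1} mod 37.
Edwards a_E,d_E -> Montgomery A=52221782255817,B=72128303957420 -> Weierstrass 19763814780834,16473342947071 via alpha=57979098785103,beta=2654382521388.
Build f_{37,P'} and f_{37,Q'} via the 6-bit ladder of 37=100101_2; evaluate at shifted divisors; quotient in F_{86376626115641^4}.
The quotient is 12147517523041 + 13466940505585*t + 70885482283051*t^2 + 24847333201899*t^3.
Thus e_{37}(P,Q) = 58296810599957 + 66234447370689*t + 7101917464173*t^2 + 34113755415828*t^3.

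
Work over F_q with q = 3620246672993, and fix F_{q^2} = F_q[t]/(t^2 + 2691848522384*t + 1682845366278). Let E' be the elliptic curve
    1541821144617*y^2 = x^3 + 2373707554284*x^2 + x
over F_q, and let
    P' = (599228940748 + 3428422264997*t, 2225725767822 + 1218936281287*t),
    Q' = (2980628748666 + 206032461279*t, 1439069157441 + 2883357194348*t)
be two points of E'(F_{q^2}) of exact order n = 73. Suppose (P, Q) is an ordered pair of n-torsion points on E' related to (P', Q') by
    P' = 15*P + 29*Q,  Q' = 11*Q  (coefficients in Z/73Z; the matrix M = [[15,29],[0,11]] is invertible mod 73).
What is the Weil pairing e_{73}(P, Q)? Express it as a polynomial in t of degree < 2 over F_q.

e_{73} is bilinear + alternating on E[73], so e_{73}(15*P + 29*Q, 11*Q) = e_{73}(P,Q)^(15*11-29*0).
Inverting 19 mod 73: 50. Thus e_{73}(P,Q) = e(P',Q')^{50}.
Undo Montgomery via alpha=1280833341303, beta=1766241310747: (a',b')=(1858068745531,0) over F_{3620246672993}.
Run Miller on y^2=x^3+1858068745531*x over F_{3620246672993}: ladder 1001001 (7 bits); e = f_P(D_Q)/f_Q(D_P).
e_{73}(P',Q') = 790283331719 + 1497402198809*t.
Hence e(P,Q) = 3381513376668 + 1363274259912*t in F_{3620246672993^2}^*.

3381513376668 + 1363274259912*t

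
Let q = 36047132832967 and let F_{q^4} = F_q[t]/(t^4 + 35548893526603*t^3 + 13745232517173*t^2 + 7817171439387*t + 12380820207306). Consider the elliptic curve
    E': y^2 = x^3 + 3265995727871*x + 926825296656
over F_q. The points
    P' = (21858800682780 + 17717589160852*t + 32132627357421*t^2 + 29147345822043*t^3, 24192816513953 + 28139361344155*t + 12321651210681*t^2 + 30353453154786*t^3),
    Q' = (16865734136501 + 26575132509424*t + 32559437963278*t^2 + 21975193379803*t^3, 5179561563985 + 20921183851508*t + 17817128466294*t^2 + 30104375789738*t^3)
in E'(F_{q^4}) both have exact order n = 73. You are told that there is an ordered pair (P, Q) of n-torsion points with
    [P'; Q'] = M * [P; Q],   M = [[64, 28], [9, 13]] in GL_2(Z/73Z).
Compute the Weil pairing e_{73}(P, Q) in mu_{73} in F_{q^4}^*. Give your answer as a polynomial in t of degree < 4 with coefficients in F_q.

35497644008514 + 35273374491946*t + 14721070564991*t^2 + 22148774103309*t^3

The 73-Weil pairing on E[73] over F_{36047132832967} is alternating-bilinear: e_{73}(P',Q') = e_{73}(P,Q)^det(M).
det M = 64*13 - 28*9 = 580 = 69 (mod 73); 69^{-1} = 18 (mod 73).
Miller loop for e_{73} over F_{36047132832967^4}: bits of 73 = 1001001; 6 double steps + 2 add steps, l/v at each.
Result: e(P',Q') = 28647008269569 + 9862169795509*t + 10088582721601*t^2 + 20818401891137*t^3.
e_{73}(P,Q) = (28647008269569 + 9862169795509*t + 10088582721601*t^2 + 20818401891137*t^3)^{18} = 35497644008514 + 35273374491946*t + 14721070564991*t^2 + 22148774103309*t^3.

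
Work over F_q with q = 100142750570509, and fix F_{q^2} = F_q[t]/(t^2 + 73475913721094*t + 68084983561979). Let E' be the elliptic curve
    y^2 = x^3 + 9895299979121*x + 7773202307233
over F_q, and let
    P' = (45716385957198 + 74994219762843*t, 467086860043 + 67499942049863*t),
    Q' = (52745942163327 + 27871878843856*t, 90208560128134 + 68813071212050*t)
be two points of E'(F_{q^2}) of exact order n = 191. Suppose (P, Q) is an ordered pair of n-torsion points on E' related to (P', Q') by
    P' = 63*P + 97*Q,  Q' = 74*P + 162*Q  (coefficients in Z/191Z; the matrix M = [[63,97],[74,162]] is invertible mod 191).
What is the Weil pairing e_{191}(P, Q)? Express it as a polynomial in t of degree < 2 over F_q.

87456704718383 + 60672063475403*t

e_{191}(aP+bQ,cP+dQ) = e_{191}(P,Q)^(ad-bc); with (a,b,c,d)=(63,97,74,162) this gives the det-191 law.
det M = 63*162 - 97*74 = 3028 = 163 (mod 191); 163^{-1} = 75 (mod 191).
Miller loop for e_{191} over F_{100142750570509^2}: bits of 191 = 10111111; 7 double steps + 6 add steps, l/v at each.
The quotient is 9224205142245 + 90780514520571*t.
Thus e_{191}(P,Q) = 87456704718383 + 60672063475403*t.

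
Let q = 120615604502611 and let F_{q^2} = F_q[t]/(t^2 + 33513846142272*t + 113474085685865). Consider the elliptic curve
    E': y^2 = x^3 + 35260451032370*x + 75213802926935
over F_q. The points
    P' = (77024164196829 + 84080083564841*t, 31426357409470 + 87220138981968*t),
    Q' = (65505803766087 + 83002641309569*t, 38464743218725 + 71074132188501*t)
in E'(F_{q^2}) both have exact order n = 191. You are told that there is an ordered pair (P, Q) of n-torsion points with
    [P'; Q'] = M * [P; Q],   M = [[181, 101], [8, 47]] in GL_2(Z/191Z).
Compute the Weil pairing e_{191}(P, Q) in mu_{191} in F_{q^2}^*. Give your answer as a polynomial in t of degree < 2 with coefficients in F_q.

12474972246317 + 3043347259748*t

The 191-Weil pairing on E[191] over F_{120615604502611} is alternating-bilinear: e_{191}(P',Q') = e_{191}(P,Q)^det(M).
det(M) mod 191 = 59; its inverse in (Z/191)^* is 68 (check: 59*68 mod 191 = 1).
Miller loop for e_{191} over F_{120615604502611^2}: bits of 191 = 10111111; 7 double steps + 6 add steps, l/v at each.
The quotient is 64920536063081 + 35437412358991*t.
Thus e_{191}(P,Q) = 12474972246317 + 3043347259748*t.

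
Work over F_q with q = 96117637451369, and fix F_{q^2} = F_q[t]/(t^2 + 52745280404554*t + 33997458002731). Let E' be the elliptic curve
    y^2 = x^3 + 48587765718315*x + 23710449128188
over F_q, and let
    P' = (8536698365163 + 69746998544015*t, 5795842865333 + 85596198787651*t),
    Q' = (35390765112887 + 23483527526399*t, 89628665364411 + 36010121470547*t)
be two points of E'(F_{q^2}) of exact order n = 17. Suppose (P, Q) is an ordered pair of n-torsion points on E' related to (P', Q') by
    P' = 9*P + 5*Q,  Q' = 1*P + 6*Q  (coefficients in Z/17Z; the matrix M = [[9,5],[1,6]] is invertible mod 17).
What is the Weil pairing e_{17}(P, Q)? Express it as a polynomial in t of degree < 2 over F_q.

29868002446318 + 46198543242797*t

Under M = [[9,5],[1,6]] in GL_2(Z/17), e_{17}(P',Q') = e_{17}(P,Q)^(9*6-5*1 mod 17).
det M = 9*6 - 5*1 = 49 = 15 (mod 17); 15^{-1} = 8 (mod 17).
Double-and-add over 10001: 5-1 doublings, 2-1 additions; each step l_{T,T}/v_{2T} or l_{T,P'}/v at Q'+S for random S.
Result: e(P',Q') = 76109597983389 + 11351876232823*t.
Hence e(P,Q) = 29868002446318 + 46198543242797*t in F_{96117637451369^2}^*.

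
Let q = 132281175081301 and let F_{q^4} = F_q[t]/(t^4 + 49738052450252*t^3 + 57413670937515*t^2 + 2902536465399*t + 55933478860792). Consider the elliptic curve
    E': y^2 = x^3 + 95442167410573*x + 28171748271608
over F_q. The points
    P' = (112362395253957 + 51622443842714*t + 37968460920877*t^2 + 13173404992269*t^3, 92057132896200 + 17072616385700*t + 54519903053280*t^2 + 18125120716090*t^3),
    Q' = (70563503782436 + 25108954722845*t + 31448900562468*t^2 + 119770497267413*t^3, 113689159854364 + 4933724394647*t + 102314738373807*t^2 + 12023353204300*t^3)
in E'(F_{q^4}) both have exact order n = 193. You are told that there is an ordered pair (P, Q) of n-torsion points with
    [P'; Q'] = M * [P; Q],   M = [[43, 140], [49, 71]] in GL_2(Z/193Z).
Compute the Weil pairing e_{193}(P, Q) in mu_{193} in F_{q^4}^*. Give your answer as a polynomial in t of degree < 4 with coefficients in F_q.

The 193-Weil pairing on E[193] over F_{132281175081301} is alternating-bilinear: e_{193}(P',Q') = e_{193}(P,Q)^det(M).
Inverting 53 mod 193: 51. Thus e_{193}(P,Q) = e(P',Q')^{51}.
Double-and-add over 11000001: 8-1 doublings, 3-1 additions; each step l_{T,T}/v_{2T} or l_{T,P'}/v at Q'+S for random S.
Result: e(P',Q') = 67012746871946 + 24605021565490*t + 126019372149518*t^2 + 127383721548400*t^3.
Raise to 51: e(P,Q) = 68092427411624 + 102688632070118*t + 99055797832892*t^2 + 57339376595711*t^3 in mu_{193}.

68092427411624 + 102688632070118*t + 99055797832892*t^2 + 57339376595711*t^3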